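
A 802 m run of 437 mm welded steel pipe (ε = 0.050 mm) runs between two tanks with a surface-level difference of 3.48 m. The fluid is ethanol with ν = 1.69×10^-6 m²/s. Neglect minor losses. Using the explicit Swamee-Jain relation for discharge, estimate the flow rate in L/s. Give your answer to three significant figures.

Swamee-Jain (Type II): Q = -0.965·√(gD⁵h_f/L)·ln[ε/(3.7D) + √(3.17ν²L/(gD³h_f))]
√(gD⁵h_f/L) = √(9.81·0.437⁵·3.48/802) = 0.02605
ε/(3.7D) = 3.09×10^-5; √(3.17ν²L/(gD³h_f)) = 5.05×10^-5
Q = -0.965·0.02605·ln(8.141×10^-5) = 0.2367 m³/s
Check: V = 1.58 m/s, Re = 4.08×10^5, f = 0.01498, h_f = 3.49 m ≈ 3.48 m ✓

Q ≈ 237 L/s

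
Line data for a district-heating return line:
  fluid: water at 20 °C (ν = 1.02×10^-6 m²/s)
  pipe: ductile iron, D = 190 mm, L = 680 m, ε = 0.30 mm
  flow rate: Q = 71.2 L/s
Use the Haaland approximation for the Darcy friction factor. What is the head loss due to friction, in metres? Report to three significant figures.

V = 4Q/(πD²) = 4·0.0712/(π·0.190²) = 2.511 m/s
Re = VD/ν = 2.511·0.190/1.02×10^-6 = 4.68×10^5 → turbulent
ε/D = 0.30/190 = 0.00158
Haaland: f = 0.02246
h_f = f(L/D)V²/(2g) = 0.02246·(680/0.190)·2.511²/(2·9.81) = 25.84 m

h_f ≈ 25.8 m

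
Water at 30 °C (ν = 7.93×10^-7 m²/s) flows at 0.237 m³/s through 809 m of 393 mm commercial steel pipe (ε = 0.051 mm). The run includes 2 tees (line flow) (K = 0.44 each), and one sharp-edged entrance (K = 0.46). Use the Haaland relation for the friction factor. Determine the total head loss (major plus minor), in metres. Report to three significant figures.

H_L ≈ 5.78 m

V = 4Q/(πD²) = 1.954 m/s; V²/2g = 0.1946 m
Re = 9.68×10^5, ε/D = 1.30×10^-4 → f = 0.01378 (Haaland)
Major: h_f = f(L/D)·V²/2g = 0.01378·2059·0.1946 = 5.517 m
Minor: ΣK = 1.34; h_m = ΣK·V²/2g = 0.2607 m
Total H_L = 5.517 + 0.2607 = 5.778 m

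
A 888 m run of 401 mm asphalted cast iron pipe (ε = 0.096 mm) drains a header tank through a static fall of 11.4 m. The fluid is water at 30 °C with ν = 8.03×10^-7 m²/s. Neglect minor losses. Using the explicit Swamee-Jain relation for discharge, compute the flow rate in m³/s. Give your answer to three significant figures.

Swamee-Jain (Type II): Q = -0.965·√(gD⁵h_f/L)·ln[ε/(3.7D) + √(3.17ν²L/(gD³h_f))]
√(gD⁵h_f/L) = √(9.81·0.401⁵·11.4/888) = 0.03614
ε/(3.7D) = 6.47×10^-5; √(3.17ν²L/(gD³h_f)) = 1.59×10^-5
Q = -0.965·0.03614·ln(8.057×10^-5) = 0.3287 m³/s
Check: V = 2.60 m/s, Re = 1.30×10^6, f = 0.01500, h_f = 11.5 m ≈ 11.4 m ✓

Q ≈ 0.329 m³/s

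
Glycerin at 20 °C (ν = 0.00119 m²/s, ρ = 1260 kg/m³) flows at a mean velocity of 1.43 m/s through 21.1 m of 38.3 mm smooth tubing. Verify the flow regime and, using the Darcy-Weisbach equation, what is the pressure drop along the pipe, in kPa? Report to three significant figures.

Re = VD/ν = 1.43·0.03830/0.00119 = 46.0 → laminar (Re < 2300)
f = 64/Re = 1.391
h_f = f(L/D)V²/(2g) = 1.391·(21.1/0.03830)·1.43²/(2·9.81) = 79.85 m
Δp = ρg·h_f = 1260·9.81·79.85 = 986.9 kPa

Δp ≈ 987 kPa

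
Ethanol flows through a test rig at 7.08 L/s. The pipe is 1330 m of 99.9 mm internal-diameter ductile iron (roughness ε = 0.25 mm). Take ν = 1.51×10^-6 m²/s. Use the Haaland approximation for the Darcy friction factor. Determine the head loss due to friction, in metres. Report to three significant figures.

V = 4Q/(πD²) = 4·0.00708/(π·0.0999²) = 0.9033 m/s
Re = VD/ν = 0.9033·0.0999/1.51×10^-6 = 5.98×10^4 → turbulent
ε/D = 0.25/99.9 = 0.00250
Haaland: f = 0.02704
h_f = f(L/D)V²/(2g) = 0.02704·(1330/0.0999)·0.9033²/(2·9.81) = 14.97 m

h_f ≈ 15.0 m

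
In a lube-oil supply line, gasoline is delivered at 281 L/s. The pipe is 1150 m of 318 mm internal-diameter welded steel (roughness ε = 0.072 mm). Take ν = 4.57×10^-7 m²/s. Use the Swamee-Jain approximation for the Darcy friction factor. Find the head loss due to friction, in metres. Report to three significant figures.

V = 4Q/(πD²) = 4·0.281/(π·0.318²) = 3.538 m/s
Re = VD/ν = 3.538·0.318/4.57×10^-7 = 2.46×10^6 → turbulent
ε/D = 0.072/318 = 2.26×10^-4
Swamee-Jain: f = 0.01454
h_f = f(L/D)V²/(2g) = 0.01454·(1150/0.318)·3.538²/(2·9.81) = 33.55 m

h_f ≈ 33.5 m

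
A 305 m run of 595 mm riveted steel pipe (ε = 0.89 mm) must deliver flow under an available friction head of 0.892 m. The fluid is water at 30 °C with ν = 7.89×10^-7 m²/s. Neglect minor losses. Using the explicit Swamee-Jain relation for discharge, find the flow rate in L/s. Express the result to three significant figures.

Swamee-Jain (Type II): Q = -0.965·√(gD⁵h_f/L)·ln[ε/(3.7D) + √(3.17ν²L/(gD³h_f))]
√(gD⁵h_f/L) = √(9.81·0.595⁵·0.892/305) = 0.04626
ε/(3.7D) = 4.04×10^-4; √(3.17ν²L/(gD³h_f)) = 1.81×10^-5
Q = -0.965·0.04626·ln(4.223×10^-4) = 0.3468 m³/s
Check: V = 1.25 m/s, Re = 9.41×10^5, f = 0.02204, h_f = 0.896 m ≈ 0.892 m ✓

Q ≈ 347 L/s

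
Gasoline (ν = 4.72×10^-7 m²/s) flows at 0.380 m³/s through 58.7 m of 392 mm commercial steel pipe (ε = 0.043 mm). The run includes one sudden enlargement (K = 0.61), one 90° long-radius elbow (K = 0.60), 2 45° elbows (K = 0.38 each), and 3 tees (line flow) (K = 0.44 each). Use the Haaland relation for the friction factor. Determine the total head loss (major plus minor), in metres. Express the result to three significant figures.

H_L ≈ 2.63 m

V = 4Q/(πD²) = 3.149 m/s; V²/2g = 0.5053 m
Re = 2.61×10^6, ε/D = 1.10×10^-4 → f = 0.01276 (Haaland)
Major: h_f = f(L/D)·V²/2g = 0.01276·149.7·0.5053 = 0.9652 m
Minor: ΣK = 3.29; h_m = ΣK·V²/2g = 1.662 m
Total H_L = 0.9652 + 1.662 = 2.628 m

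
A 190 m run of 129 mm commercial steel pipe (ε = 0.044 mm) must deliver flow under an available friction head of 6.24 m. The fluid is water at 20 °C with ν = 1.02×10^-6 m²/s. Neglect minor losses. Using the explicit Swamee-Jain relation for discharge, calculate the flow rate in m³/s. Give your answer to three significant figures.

Swamee-Jain (Type II): Q = -0.965·√(gD⁵h_f/L)·ln[ε/(3.7D) + √(3.17ν²L/(gD³h_f))]
√(gD⁵h_f/L) = √(9.81·0.129⁵·6.24/190) = 0.003393
ε/(3.7D) = 9.22×10^-5; √(3.17ν²L/(gD³h_f)) = 6.91×10^-5
Q = -0.965·0.003393·ln(1.612×10^-4) = 0.02859 m³/s
Check: V = 2.19 m/s, Re = 2.77×10^5, f = 0.01747, h_f = 6.27 m ≈ 6.24 m ✓

Q ≈ 0.0286 m³/s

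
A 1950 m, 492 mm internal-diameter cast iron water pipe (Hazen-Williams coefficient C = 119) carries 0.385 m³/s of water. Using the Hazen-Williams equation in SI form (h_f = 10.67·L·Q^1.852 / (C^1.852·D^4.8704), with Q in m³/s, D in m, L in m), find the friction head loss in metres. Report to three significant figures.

h_f ≈ 16.1 m

h_f = 10.67·1950·0.385^1.852 / (119^1.852·0.492^4.8704) = 16.10 m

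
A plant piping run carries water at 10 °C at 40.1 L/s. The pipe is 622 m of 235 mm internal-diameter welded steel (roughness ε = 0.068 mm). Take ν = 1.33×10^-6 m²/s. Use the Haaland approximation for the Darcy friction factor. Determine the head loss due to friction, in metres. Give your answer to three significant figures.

V = 4Q/(πD²) = 4·0.0401/(π·0.235²) = 0.9245 m/s
Re = VD/ν = 0.9245·0.235/1.33×10^-6 = 1.63×10^5 → turbulent
ε/D = 0.068/235 = 2.89×10^-4
Haaland: f = 0.01787
h_f = f(L/D)V²/(2g) = 0.01787·(622/0.235)·0.9245²/(2·9.81) = 2.061 m

h_f ≈ 2.06 m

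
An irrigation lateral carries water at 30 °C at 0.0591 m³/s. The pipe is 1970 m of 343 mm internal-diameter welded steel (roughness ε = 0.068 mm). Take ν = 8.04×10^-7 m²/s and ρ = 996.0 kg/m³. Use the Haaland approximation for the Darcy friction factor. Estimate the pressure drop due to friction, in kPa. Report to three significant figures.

V = 4Q/(πD²) = 4·0.0591/(π·0.343²) = 0.6396 m/s
Re = VD/ν = 0.6396·0.343/8.04×10^-7 = 2.73×10^5 → turbulent
ε/D = 0.068/343 = 1.98×10^-4
Haaland: f = 0.01622
h_f = f(L/D)V²/(2g) = 0.01622·(1970/0.343)·0.6396²/(2·9.81) = 1.943 m
Δp = ρg·h_f = 996.0·9.81·1.943 = 18.98 kPa

Δp ≈ 19.0 kPa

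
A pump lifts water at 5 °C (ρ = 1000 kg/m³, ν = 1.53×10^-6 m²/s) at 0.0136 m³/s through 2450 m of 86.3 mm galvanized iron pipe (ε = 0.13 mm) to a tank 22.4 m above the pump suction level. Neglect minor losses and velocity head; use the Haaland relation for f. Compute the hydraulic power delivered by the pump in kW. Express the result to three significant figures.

V = 4Q/(πD²) = 2.325 m/s; Re = 1.31×10^5; ε/D = 0.00151; f = 0.02320
h_f = f(L/D)V²/2g = 181.4 m
Total head H = z + h_f = 22.4 + 181.4 = 203.8 m
P_hyd = ρgQH = 1000·9.81·0.0136·203.8 = 27.20 kW

P_hyd ≈ 27.2 kW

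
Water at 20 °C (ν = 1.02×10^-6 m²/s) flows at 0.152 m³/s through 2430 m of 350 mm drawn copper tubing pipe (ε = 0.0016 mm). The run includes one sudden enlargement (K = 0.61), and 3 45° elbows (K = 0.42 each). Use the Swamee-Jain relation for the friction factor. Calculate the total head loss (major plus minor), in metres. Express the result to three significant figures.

V = 4Q/(πD²) = 1.580 m/s; V²/2g = 0.1272 m
Re = 5.42×10^5, ε/D = 4.57×10^-6 → f = 0.01298 (Swamee-Jain)
Major: h_f = f(L/D)·V²/2g = 0.01298·6943·0.1272 = 11.47 m
Minor: ΣK = 1.87; h_m = ΣK·V²/2g = 0.2379 m
Total H_L = 11.47 + 0.2379 = 11.70 m

H_L ≈ 11.7 m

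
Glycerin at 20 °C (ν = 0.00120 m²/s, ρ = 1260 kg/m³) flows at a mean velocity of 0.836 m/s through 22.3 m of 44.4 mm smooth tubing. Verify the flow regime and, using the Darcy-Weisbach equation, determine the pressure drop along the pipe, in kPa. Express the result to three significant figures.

Re = VD/ν = 0.836·0.04440/0.00120 = 30.9 → laminar (Re < 2300)
f = 64/Re = 2.069
h_f = f(L/D)V²/(2g) = 2.069·(22.3/0.04440)·0.836²/(2·9.81) = 37.02 m
Δp = ρg·h_f = 1260·9.81·37.02 = 457.6 kPa

Δp ≈ 458 kPa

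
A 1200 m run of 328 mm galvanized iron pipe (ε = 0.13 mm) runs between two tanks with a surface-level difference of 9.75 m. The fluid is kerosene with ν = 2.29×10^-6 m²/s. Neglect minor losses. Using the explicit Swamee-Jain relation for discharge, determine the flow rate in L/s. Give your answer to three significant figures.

Swamee-Jain (Type II): Q = -0.965·√(gD⁵h_f/L)·ln[ε/(3.7D) + √(3.17ν²L/(gD³h_f))]
√(gD⁵h_f/L) = √(9.81·0.328⁵·9.75/1200) = 0.01740
ε/(3.7D) = 1.07×10^-4; √(3.17ν²L/(gD³h_f)) = 7.69×10^-5
Q = -0.965·0.01740·ln(1.840×10^-4) = 0.1444 m³/s
Check: V = 1.71 m/s, Re = 2.45×10^5, f = 0.01801, h_f = 9.81 m ≈ 9.75 m ✓

Q ≈ 144 L/s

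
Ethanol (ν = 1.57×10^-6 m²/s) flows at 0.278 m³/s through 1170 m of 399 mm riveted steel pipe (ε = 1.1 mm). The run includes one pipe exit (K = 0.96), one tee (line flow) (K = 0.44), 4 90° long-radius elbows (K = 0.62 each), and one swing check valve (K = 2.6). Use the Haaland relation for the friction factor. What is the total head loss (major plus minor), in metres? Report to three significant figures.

V = 4Q/(πD²) = 2.223 m/s; V²/2g = 0.2520 m
Re = 5.65×10^5, ε/D = 0.00276 → f = 0.02583 (Haaland)
Major: h_f = f(L/D)·V²/2g = 0.02583·2932·0.2520 = 19.09 m
Minor: ΣK = 6.48; h_m = ΣK·V²/2g = 1.633 m
Total H_L = 19.09 + 1.633 = 20.72 m

H_L ≈ 20.7 m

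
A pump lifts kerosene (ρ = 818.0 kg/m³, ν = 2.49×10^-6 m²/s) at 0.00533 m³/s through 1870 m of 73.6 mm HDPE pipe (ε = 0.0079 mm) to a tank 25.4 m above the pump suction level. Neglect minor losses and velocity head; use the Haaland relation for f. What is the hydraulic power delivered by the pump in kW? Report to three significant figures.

P_hyd ≈ 3.04 kW

V = 4Q/(πD²) = 1.253 m/s; Re = 3.70×10^4; ε/D = 1.07×10^-4; f = 0.02244
h_f = f(L/D)V²/2g = 45.61 m
Total head H = z + h_f = 25.4 + 45.61 = 71.01 m
P_hyd = ρgQH = 818.0·9.81·0.00533·71.01 = 3.037 kW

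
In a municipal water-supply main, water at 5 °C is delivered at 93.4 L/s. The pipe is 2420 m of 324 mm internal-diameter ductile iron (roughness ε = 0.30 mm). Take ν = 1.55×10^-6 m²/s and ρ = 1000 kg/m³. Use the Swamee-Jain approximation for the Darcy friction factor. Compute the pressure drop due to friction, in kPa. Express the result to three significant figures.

Δp ≈ 99.1 kPa

V = 4Q/(πD²) = 4·0.0934/(π·0.324²) = 1.133 m/s
Re = VD/ν = 1.133·0.324/1.55×10^-6 = 2.37×10^5 → turbulent
ε/D = 0.30/324 = 9.26×10^-4
Swamee-Jain: f = 0.02068
h_f = f(L/D)V²/(2g) = 0.02068·(2420/0.324)·1.133²/(2·9.81) = 10.11 m
Δp = ρg·h_f = 1000·9.81·10.11 = 99.14 kPa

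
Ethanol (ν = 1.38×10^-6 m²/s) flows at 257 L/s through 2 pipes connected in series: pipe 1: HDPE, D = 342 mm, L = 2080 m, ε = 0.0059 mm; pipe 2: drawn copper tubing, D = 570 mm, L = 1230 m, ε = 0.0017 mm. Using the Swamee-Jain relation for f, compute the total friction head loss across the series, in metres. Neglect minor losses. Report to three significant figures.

H ≈ 32.3 m

Pipe 1: V = 2.798 m/s, Re = 6.93×10^5, ε/D = 1.73×10^-5, f = 0.01269, h_1 = f(L/D)V²/2g = 30.79 m
Pipe 2: V = 1.007 m/s, Re = 4.16×10^5, ε/D = 2.98×10^-6, f = 0.01358, h_2 = f(L/D)V²/2g = 1.514 m
Series → Q common, losses add: H = Σh = 32.30 m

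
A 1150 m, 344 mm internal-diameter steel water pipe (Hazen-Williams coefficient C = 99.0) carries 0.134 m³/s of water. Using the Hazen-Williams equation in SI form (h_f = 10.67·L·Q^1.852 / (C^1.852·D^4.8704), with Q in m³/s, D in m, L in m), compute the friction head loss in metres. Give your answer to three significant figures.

h_f = 10.67·1150·0.134^1.852 / (99.0^1.852·0.344^4.8704) = 10.80 m

h_f ≈ 10.8 m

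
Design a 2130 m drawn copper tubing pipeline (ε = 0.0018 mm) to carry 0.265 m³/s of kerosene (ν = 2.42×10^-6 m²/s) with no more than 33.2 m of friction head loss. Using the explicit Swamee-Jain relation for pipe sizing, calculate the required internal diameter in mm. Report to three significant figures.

Swamee-Jain (Type III): D = 0.66·[ε^1.25·(LQ²/(gh_f))^4.75 + ν·Q^9.4·(L/(gh_f))^5.2]^0.04
LQ²/(gh_f) = 0.4593; L/(gh_f) = 6.540
Term 1 = ε^1.25·(…)^4.75 = 1.64×10^-9; Term 2 = ν·Q^9.4·(…)^5.2 = 1.60×10^-7
D = 0.66·(1.64×10^-9 + 1.60×10^-7)^0.04 = 0.3531 m = 353 mm
Check: V = 2.71 m/s, Re = 3.95×10^5, f = 0.01373, h_f = 30.9 m ≈ 33.2 m ✓

D ≈ 353 mm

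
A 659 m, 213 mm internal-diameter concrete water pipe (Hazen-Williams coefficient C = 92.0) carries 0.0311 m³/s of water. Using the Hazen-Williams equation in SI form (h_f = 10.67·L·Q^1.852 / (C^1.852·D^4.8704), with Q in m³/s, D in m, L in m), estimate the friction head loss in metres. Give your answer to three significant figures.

h_f ≈ 4.90 m

h_f = 10.67·659·0.0311^1.852 / (92.0^1.852·0.213^4.8704) = 4.895 m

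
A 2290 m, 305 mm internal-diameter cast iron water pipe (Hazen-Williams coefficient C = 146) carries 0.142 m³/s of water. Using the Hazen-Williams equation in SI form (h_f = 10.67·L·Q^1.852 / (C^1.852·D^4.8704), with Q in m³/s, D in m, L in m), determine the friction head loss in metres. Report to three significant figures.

h_f ≈ 21.0 m

h_f = 10.67·2290·0.142^1.852 / (146^1.852·0.305^4.8704) = 20.96 m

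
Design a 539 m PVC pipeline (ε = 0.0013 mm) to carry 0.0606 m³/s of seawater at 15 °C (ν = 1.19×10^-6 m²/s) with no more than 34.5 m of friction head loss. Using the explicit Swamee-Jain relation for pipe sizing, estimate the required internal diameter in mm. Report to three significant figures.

D ≈ 147 mm

Swamee-Jain (Type III): D = 0.66·[ε^1.25·(LQ²/(gh_f))^4.75 + ν·Q^9.4·(L/(gh_f))^5.2]^0.04
LQ²/(gh_f) = 0.005849; L/(gh_f) = 1.593
Term 1 = ε^1.25·(…)^4.75 = 1.09×10^-18; Term 2 = ν·Q^9.4·(…)^5.2 = 4.81×10^-17
D = 0.66·(1.09×10^-18 + 4.81×10^-17)^0.04 = 0.1470 m = 147 mm
Check: V = 3.57 m/s, Re = 4.41×10^5, f = 0.01352, h_f = 32.3 m ≈ 34.5 m ✓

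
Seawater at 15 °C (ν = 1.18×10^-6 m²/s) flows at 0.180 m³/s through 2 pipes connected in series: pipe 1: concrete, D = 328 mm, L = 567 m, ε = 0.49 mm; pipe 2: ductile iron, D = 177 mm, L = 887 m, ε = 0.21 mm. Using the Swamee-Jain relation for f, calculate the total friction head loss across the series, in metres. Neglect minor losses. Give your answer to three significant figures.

Pipe 1: V = 2.130 m/s, Re = 5.92×10^5, ε/D = 0.00149, f = 0.02219, h_1 = f(L/D)V²/2g = 8.874 m
Pipe 2: V = 7.315 m/s, Re = 1.10×10^6, ε/D = 0.00119, f = 0.02081, h_2 = f(L/D)V²/2g = 284.4 m
Series → Q common, losses add: H = Σh = 293.3 m

H ≈ 293 m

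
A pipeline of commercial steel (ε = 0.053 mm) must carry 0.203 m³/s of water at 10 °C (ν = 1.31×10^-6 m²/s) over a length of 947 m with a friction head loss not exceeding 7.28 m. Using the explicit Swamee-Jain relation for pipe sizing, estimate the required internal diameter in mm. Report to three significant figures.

D ≈ 370 mm

Swamee-Jain (Type III): D = 0.66·[ε^1.25·(LQ²/(gh_f))^4.75 + ν·Q^9.4·(L/(gh_f))^5.2]^0.04
LQ²/(gh_f) = 0.5464; L/(gh_f) = 13.26
Term 1 = ε^1.25·(…)^4.75 = 2.56×10^-7; Term 2 = ν·Q^9.4·(…)^5.2 = 2.79×10^-7
D = 0.66·(2.56×10^-7 + 2.79×10^-7)^0.04 = 0.3704 m = 370 mm
Check: V = 1.88 m/s, Re = 5.33×10^5, f = 0.01485, h_f = 6.87 m ≈ 7.28 m ✓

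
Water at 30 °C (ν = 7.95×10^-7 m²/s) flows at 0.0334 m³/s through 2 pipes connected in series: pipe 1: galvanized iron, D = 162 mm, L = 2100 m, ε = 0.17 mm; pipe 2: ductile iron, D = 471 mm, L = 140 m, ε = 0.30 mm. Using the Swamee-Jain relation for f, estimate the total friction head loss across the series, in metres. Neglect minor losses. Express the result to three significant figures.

H ≈ 36.2 m

Pipe 1: V = 1.620 m/s, Re = 3.30×10^5, ε/D = 0.00105, f = 0.02086, h_1 = f(L/D)V²/2g = 36.20 m
Pipe 2: V = 0.1917 m/s, Re = 1.14×10^5, ε/D = 6.37×10^-4, f = 0.02069, h_2 = f(L/D)V²/2g = 0.01152 m
Series → Q common, losses add: H = Σh = 36.21 m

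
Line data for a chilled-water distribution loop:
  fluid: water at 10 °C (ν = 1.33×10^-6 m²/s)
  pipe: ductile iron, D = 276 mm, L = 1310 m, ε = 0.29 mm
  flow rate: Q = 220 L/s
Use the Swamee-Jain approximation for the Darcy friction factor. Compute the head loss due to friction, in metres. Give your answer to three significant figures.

V = 4Q/(πD²) = 4·0.220/(π·0.276²) = 3.677 m/s
Re = VD/ν = 3.677·0.276/1.33×10^-6 = 7.63×10^5 → turbulent
ε/D = 0.29/276 = 0.00105
Swamee-Jain: f = 0.02036
h_f = f(L/D)V²/(2g) = 0.02036·(1310/0.276)·3.677²/(2·9.81) = 66.59 m

h_f ≈ 66.6 m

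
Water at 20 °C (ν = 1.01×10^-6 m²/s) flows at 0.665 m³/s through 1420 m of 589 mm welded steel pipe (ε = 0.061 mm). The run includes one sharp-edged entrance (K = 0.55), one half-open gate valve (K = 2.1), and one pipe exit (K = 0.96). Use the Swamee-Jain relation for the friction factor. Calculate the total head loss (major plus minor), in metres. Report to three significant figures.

V = 4Q/(πD²) = 2.441 m/s; V²/2g = 0.3036 m
Re = 1.42×10^6, ε/D = 1.04×10^-4 → f = 0.01321 (Swamee-Jain)
Major: h_f = f(L/D)·V²/2g = 0.01321·2411·0.3036 = 9.668 m
Minor: ΣK = 3.61; h_m = ΣK·V²/2g = 1.096 m
Total H_L = 9.668 + 1.096 = 10.76 m

H_L ≈ 10.8 m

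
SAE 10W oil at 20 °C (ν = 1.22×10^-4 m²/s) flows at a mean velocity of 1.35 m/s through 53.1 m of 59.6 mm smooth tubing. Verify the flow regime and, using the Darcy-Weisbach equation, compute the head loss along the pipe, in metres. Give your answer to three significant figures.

Re = VD/ν = 1.35·0.05960/1.22×10^-4 = 660 → laminar (Re < 2300)
f = 64/Re = 0.09704
h_f = f(L/D)V²/(2g) = 0.09704·(53.1/0.05960)·1.35²/(2·9.81) = 8.031 m

h_f ≈ 8.03 m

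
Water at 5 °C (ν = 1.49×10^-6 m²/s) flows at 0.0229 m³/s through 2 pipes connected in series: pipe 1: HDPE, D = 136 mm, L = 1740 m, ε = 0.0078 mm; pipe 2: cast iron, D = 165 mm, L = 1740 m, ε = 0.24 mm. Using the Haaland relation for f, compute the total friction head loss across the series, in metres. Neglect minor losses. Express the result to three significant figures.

Pipe 1: V = 1.576 m/s, Re = 1.44×10^5, ε/D = 5.74×10^-5, f = 0.01685, h_1 = f(L/D)V²/2g = 27.31 m
Pipe 2: V = 1.071 m/s, Re = 1.19×10^5, ε/D = 0.00145, f = 0.02317, h_2 = f(L/D)V²/2g = 14.29 m
Series → Q common, losses add: H = Σh = 41.60 m

H ≈ 41.6 m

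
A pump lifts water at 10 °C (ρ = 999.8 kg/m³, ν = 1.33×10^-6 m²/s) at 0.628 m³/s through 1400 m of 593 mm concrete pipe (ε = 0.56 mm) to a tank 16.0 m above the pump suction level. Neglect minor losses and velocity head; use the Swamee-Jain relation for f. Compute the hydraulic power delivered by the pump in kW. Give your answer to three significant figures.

V = 4Q/(πD²) = 2.274 m/s; Re = 1.01×10^6; ε/D = 9.44×10^-4; f = 0.01977
h_f = f(L/D)V²/2g = 12.30 m
Total head H = z + h_f = 16.0 + 12.30 = 28.30 m
P_hyd = ρgQH = 999.8·9.81·0.628·28.30 = 174.3 kW

P_hyd ≈ 174 kW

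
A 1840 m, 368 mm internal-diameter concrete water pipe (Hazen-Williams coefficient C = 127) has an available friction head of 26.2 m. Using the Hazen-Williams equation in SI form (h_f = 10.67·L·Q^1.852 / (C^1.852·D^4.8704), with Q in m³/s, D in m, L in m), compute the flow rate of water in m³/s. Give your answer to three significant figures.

Rearranging: Q = [h_f·C^1.852·D^4.8704 / (10.67·L)]^(1/1.852)
Q = [26.2·127^1.852·0.368^4.8704 / (10.67·1840)]^0.540 = 0.2570 m³/s

Q ≈ 0.257 m³/s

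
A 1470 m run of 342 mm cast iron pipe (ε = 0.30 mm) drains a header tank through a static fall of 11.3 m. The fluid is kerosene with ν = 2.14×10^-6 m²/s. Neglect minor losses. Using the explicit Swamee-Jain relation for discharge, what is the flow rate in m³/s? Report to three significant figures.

Q ≈ 0.147 m³/s

Swamee-Jain (Type II): Q = -0.965·√(gD⁵h_f/L)·ln[ε/(3.7D) + √(3.17ν²L/(gD³h_f))]
√(gD⁵h_f/L) = √(9.81·0.342⁵·11.3/1470) = 0.01878
ε/(3.7D) = 2.37×10^-4; √(3.17ν²L/(gD³h_f)) = 6.94×10^-5
Q = -0.965·0.01878·ln(3.065×10^-4) = 0.1466 m³/s
Check: V = 1.60 m/s, Re = 2.55×10^5, f = 0.02039, h_f = 11.4 m ≈ 11.3 m ✓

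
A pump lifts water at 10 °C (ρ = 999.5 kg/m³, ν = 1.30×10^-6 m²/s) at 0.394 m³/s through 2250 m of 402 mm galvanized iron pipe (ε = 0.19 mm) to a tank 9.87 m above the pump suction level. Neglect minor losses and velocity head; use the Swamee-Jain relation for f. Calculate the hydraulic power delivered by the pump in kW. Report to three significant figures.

P_hyd ≈ 220 kW

V = 4Q/(πD²) = 3.104 m/s; Re = 9.60×10^5; ε/D = 4.73×10^-4; f = 0.01713
h_f = f(L/D)V²/2g = 47.10 m
Total head H = z + h_f = 9.87 + 47.10 = 56.97 m
P_hyd = ρgQH = 999.5·9.81·0.394·56.97 = 220.1 kW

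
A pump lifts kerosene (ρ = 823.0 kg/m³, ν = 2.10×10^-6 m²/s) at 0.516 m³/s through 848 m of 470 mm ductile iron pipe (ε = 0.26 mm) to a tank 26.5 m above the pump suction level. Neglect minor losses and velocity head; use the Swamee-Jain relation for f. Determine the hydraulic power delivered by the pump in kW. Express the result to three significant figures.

P_hyd ≈ 171 kW

V = 4Q/(πD²) = 2.974 m/s; Re = 6.66×10^5; ε/D = 5.53×10^-4; f = 0.01788
h_f = f(L/D)V²/2g = 14.55 m
Total head H = z + h_f = 26.5 + 14.55 = 41.05 m
P_hyd = ρgQH = 823.0·9.81·0.516·41.05 = 171.0 kW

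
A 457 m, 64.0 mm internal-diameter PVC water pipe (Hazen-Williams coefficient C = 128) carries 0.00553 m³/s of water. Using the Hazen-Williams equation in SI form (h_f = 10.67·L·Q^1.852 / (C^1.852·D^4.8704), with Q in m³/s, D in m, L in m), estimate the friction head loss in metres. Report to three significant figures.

h_f = 10.67·457·0.00553^1.852 / (128^1.852·0.0640^4.8704) = 26.27 m

h_f ≈ 26.3 m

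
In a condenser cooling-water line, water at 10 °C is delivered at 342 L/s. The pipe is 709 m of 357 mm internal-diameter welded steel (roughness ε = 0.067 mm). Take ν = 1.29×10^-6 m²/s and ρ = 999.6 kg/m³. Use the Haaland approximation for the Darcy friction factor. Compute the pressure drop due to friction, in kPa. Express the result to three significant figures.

V = 4Q/(πD²) = 4·0.342/(π·0.357²) = 3.417 m/s
Re = VD/ν = 3.417·0.357/1.29×10^-6 = 9.46×10^5 → turbulent
ε/D = 0.067/357 = 1.88×10^-4
Haaland: f = 0.01451
h_f = f(L/D)V²/(2g) = 0.01451·(709/0.357)·3.417²/(2·9.81) = 17.14 m
Δp = ρg·h_f = 999.6·9.81·17.14 = 168.1 kPa

Δp ≈ 168 kPa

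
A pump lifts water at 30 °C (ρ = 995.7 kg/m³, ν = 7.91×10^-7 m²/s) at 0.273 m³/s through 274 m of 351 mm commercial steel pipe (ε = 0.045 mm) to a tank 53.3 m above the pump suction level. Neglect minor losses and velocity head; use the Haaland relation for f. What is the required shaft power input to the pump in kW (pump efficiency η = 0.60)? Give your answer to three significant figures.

P_shaft ≈ 256 kW

V = 4Q/(πD²) = 2.821 m/s; Re = 1.25×10^6; ε/D = 1.28×10^-4; f = 0.01352
h_f = f(L/D)V²/2g = 4.283 m
Total head H = z + h_f = 53.3 + 4.283 = 57.58 m
P_hyd = ρgQH = 995.7·9.81·0.273·57.58 = 153.6 kW
P_shaft = P_hyd/η = 153.6/0.60 = 255.9 kW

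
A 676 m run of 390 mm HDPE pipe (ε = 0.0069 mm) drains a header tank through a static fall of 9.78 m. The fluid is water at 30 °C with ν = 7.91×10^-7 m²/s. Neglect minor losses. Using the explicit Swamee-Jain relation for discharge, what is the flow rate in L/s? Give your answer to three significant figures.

Q ≈ 373 L/s

Swamee-Jain (Type II): Q = -0.965·√(gD⁵h_f/L)·ln[ε/(3.7D) + √(3.17ν²L/(gD³h_f))]
√(gD⁵h_f/L) = √(9.81·0.390⁵·9.78/676) = 0.03578
ε/(3.7D) = 4.78×10^-6; √(3.17ν²L/(gD³h_f)) = 1.53×10^-5
Q = -0.965·0.03578·ln(2.013×10^-5) = 0.3734 m³/s
Check: V = 3.13 m/s, Re = 1.54×10^6, f = 0.01135, h_f = 9.80 m ≈ 9.78 m ✓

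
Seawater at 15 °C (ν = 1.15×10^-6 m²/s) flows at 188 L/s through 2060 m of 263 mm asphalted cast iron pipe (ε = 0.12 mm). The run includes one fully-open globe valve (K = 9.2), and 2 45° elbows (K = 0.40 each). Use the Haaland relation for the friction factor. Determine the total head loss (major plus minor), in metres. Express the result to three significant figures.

V = 4Q/(πD²) = 3.461 m/s; V²/2g = 0.6104 m
Re = 7.91×10^5, ε/D = 4.56×10^-4 → f = 0.01698 (Haaland)
Major: h_f = f(L/D)·V²/2g = 0.01698·7833·0.6104 = 81.19 m
Minor: ΣK = 10.0; h_m = ΣK·V²/2g = 6.104 m
Total H_L = 81.19 + 6.104 = 87.29 m

H_L ≈ 87.3 m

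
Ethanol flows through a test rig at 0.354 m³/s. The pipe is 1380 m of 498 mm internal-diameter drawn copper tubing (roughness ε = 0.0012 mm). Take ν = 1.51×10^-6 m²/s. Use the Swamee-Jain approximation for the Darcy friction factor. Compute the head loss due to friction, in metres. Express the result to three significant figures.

V = 4Q/(πD²) = 4·0.354/(π·0.498²) = 1.817 m/s
Re = VD/ν = 1.817·0.498/1.51×10^-6 = 5.99×10^5 → turbulent
ε/D = 0.0012/498 = 2.41×10^-6
Swamee-Jain: f = 0.01272
h_f = f(L/D)V²/(2g) = 0.01272·(1380/0.498)·1.817²/(2·9.81) = 5.934 m

h_f ≈ 5.93 m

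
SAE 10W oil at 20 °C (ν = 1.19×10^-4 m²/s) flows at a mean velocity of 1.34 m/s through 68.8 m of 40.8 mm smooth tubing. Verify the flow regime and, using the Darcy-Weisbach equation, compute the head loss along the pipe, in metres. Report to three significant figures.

h_f ≈ 21.5 m

Re = VD/ν = 1.34·0.04080/1.19×10^-4 = 459 → laminar (Re < 2300)
f = 64/Re = 0.1393
h_f = f(L/D)V²/(2g) = 0.1393·(68.8/0.04080)·1.34²/(2·9.81) = 21.50 m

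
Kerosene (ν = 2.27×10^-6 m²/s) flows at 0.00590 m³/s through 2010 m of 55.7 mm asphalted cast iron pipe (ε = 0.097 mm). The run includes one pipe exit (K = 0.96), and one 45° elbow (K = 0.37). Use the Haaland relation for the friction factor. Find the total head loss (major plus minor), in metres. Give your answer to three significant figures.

H_L ≈ 273 m

V = 4Q/(πD²) = 2.421 m/s; V²/2g = 0.2988 m
Re = 5.94×10^4, ε/D = 0.00174 → f = 0.02525 (Haaland)
Major: h_f = f(L/D)·V²/2g = 0.02525·36086·0.2988 = 272.2 m
Minor: ΣK = 1.33; h_m = ΣK·V²/2g = 0.3974 m
Total H_L = 272.2 + 0.3974 = 272.6 m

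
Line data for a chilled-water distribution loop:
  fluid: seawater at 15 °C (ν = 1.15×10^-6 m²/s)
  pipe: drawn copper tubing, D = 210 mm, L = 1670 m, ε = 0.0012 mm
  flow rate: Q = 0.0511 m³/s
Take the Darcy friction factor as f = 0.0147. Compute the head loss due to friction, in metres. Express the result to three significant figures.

V = 4Q/(πD²) = 4·0.0511/(π·0.210²) = 1.475 m/s
h_f = f(L/D)V²/(2g) = 0.01470·(1670/0.210)·1.475²/(2·9.81) = 12.97 m

h_f ≈ 13.0 m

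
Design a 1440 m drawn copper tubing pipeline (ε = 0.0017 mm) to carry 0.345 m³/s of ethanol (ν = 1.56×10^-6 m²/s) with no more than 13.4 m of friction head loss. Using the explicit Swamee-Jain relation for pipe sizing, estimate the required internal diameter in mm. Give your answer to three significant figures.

Swamee-Jain (Type III): D = 0.66·[ε^1.25·(LQ²/(gh_f))^4.75 + ν·Q^9.4·(L/(gh_f))^5.2]^0.04
LQ²/(gh_f) = 1.304; L/(gh_f) = 10.95
Term 1 = ε^1.25·(…)^4.75 = 2.16×10^-7; Term 2 = ν·Q^9.4·(…)^5.2 = 1.80×10^-5
D = 0.66·(2.16×10^-7 + 1.80×10^-5)^0.04 = 0.4265 m = 427 mm
Check: V = 2.41 m/s, Re = 6.60×10^5, f = 0.01254, h_f = 12.6 m ≈ 13.4 m ✓

D ≈ 427 mm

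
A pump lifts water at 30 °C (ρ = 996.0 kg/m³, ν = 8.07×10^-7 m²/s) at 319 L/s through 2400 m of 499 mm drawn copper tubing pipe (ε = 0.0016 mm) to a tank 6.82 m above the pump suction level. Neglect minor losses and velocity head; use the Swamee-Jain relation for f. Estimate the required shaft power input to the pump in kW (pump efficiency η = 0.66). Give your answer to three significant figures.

P_shaft ≈ 68.2 kW

V = 4Q/(πD²) = 1.631 m/s; Re = 1.01×10^6; ε/D = 3.21×10^-6; f = 0.01167
h_f = f(L/D)V²/2g = 7.613 m
Total head H = z + h_f = 6.82 + 7.613 = 14.43 m
P_hyd = ρgQH = 996.0·9.81·0.319·14.43 = 44.98 kW
P_shaft = P_hyd/η = 44.98/0.66 = 68.16 kW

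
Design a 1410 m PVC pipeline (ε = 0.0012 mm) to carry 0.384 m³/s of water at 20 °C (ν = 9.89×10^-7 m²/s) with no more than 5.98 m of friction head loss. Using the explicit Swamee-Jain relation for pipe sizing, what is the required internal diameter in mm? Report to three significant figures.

Swamee-Jain (Type III): D = 0.66·[ε^1.25·(LQ²/(gh_f))^4.75 + ν·Q^9.4·(L/(gh_f))^5.2]^0.04
LQ²/(gh_f) = 3.544; L/(gh_f) = 24.04
Term 1 = ε^1.25·(…)^4.75 = 1.62×10^-5; Term 2 = ν·Q^9.4·(…)^5.2 = 0.00185
D = 0.66·(1.62×10^-5 + 0.00185)^0.04 = 0.5134 m = 513 mm
Check: V = 1.86 m/s, Re = 9.63×10^5, f = 0.01174, h_f = 5.66 m ≈ 5.98 m ✓

D ≈ 513 mm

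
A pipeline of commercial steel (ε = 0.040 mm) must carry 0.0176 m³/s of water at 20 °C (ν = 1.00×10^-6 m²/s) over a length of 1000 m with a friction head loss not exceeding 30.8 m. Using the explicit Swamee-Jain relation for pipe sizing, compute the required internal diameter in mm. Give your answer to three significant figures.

D ≈ 110 mm

Swamee-Jain (Type III): D = 0.66·[ε^1.25·(LQ²/(gh_f))^4.75 + ν·Q^9.4·(L/(gh_f))^5.2]^0.04
LQ²/(gh_f) = 0.001025; L/(gh_f) = 3.310
Term 1 = ε^1.25·(…)^4.75 = 2.01×10^-20; Term 2 = ν·Q^9.4·(…)^5.2 = 1.62×10^-20
D = 0.66·(2.01×10^-20 + 1.62×10^-20)^0.04 = 0.1101 m = 110 mm
Check: V = 1.85 m/s, Re = 2.03×10^5, f = 0.01814, h_f = 28.6 m ≈ 30.8 m ✓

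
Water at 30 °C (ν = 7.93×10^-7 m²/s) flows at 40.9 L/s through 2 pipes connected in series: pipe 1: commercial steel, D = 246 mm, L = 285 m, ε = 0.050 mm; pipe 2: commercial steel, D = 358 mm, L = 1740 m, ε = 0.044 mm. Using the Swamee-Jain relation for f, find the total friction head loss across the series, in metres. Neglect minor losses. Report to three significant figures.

Pipe 1: V = 0.8605 m/s, Re = 2.67×10^5, ε/D = 2.03×10^-4, f = 0.01655, h_1 = f(L/D)V²/2g = 0.7238 m
Pipe 2: V = 0.4063 m/s, Re = 1.83×10^5, ε/D = 1.23×10^-4, f = 0.01679, h_2 = f(L/D)V²/2g = 0.6866 m
Series → Q common, losses add: H = Σh = 1.410 m

H ≈ 1.41 m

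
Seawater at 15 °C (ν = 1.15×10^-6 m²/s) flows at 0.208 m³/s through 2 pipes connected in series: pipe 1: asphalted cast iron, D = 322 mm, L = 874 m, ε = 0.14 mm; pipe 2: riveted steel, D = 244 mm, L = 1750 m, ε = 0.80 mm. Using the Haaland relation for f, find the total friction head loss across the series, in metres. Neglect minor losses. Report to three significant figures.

Pipe 1: V = 2.554 m/s, Re = 7.15×10^5, ε/D = 4.35×10^-4, f = 0.01689, h_1 = f(L/D)V²/2g = 15.24 m
Pipe 2: V = 4.448 m/s, Re = 9.44×10^5, ε/D = 0.00328, f = 0.02701, h_2 = f(L/D)V²/2g = 195.3 m
Series → Q common, losses add: H = Σh = 210.6 m

H ≈ 211 m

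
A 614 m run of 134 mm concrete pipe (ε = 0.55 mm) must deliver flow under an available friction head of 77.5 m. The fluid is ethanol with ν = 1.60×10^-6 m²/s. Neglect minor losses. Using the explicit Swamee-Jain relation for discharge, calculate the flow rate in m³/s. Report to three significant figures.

Q ≈ 0.0477 m³/s

Swamee-Jain (Type II): Q = -0.965·√(gD⁵h_f/L)·ln[ε/(3.7D) + √(3.17ν²L/(gD³h_f))]
√(gD⁵h_f/L) = √(9.81·0.134⁵·77.5/614) = 0.007314
ε/(3.7D) = 0.00111; √(3.17ν²L/(gD³h_f)) = 5.22×10^-5
Q = -0.965·0.007314·ln(0.001162) = 0.04770 m³/s
Check: V = 3.38 m/s, Re = 2.83×10^5, f = 0.02916, h_f = 77.9 m ≈ 77.5 m ✓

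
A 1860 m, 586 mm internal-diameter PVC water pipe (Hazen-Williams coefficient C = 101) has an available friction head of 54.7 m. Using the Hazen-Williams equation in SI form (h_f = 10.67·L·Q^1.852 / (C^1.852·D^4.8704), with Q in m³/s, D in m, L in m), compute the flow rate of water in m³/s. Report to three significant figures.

Q ≈ 1.03 m³/s

Rearranging: Q = [h_f·C^1.852·D^4.8704 / (10.67·L)]^(1/1.852)
Q = [54.7·101^1.852·0.586^4.8704 / (10.67·1860)]^0.540 = 1.028 m³/s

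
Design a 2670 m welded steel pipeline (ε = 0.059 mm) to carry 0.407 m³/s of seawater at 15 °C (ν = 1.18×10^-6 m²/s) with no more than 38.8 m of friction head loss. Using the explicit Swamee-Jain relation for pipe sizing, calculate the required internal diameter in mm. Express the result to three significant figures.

Swamee-Jain (Type III): D = 0.66·[ε^1.25·(LQ²/(gh_f))^4.75 + ν·Q^9.4·(L/(gh_f))^5.2]^0.04
LQ²/(gh_f) = 1.162; L/(gh_f) = 7.015
Term 1 = ε^1.25·(…)^4.75 = 1.06×10^-5; Term 2 = ν·Q^9.4·(…)^5.2 = 6.33×10^-6
D = 0.66·(1.06×10^-5 + 6.33×10^-6)^0.04 = 0.4252 m = 425 mm
Check: V = 2.87 m/s, Re = 1.03×10^6, f = 0.01401, h_f = 36.8 m ≈ 38.8 m ✓

D ≈ 425 mm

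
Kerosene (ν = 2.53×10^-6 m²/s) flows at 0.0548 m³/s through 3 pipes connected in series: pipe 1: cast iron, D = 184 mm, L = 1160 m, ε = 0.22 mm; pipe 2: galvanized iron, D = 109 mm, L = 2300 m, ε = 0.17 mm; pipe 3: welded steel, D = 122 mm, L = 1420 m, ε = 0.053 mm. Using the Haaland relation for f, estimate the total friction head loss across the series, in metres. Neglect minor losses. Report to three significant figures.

H ≈ 1110 m

Pipe 1: V = 2.061 m/s, Re = 1.50×10^5, ε/D = 0.00120, f = 0.02200, h_1 = f(L/D)V²/2g = 30.02 m
Pipe 2: V = 5.873 m/s, Re = 2.53×10^5, ε/D = 0.00156, f = 0.02273, h_2 = f(L/D)V²/2g = 843.1 m
Pipe 3: V = 4.688 m/s, Re = 2.26×10^5, ε/D = 4.34×10^-4, f = 0.01808, h_3 = f(L/D)V²/2g = 235.8 m
Series → Q common, losses add: H = Σh = 1109 m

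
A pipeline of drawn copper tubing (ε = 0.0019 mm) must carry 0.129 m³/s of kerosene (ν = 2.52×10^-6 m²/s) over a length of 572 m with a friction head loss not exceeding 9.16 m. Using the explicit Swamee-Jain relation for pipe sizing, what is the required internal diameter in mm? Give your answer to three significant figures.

D ≈ 268 mm

Swamee-Jain (Type III): D = 0.66·[ε^1.25·(LQ²/(gh_f))^4.75 + ν·Q^9.4·(L/(gh_f))^5.2]^0.04
LQ²/(gh_f) = 0.1059; L/(gh_f) = 6.365
Term 1 = ε^1.25·(…)^4.75 = 1.65×10^-12; Term 2 = ν·Q^9.4·(…)^5.2 = 1.66×10^-10
D = 0.66·(1.65×10^-12 + 1.66×10^-10)^0.04 = 0.2683 m = 268 mm
Check: V = 2.28 m/s, Re = 2.43×10^5, f = 0.01503, h_f = 8.51 m ≈ 9.16 m ✓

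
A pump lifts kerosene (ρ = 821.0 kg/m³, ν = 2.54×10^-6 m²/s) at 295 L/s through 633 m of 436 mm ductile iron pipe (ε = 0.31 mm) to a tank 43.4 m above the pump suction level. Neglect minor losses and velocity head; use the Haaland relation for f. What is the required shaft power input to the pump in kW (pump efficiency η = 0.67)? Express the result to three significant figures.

V = 4Q/(πD²) = 1.976 m/s; Re = 3.39×10^5; ε/D = 7.11×10^-4; f = 0.01909
h_f = f(L/D)V²/2g = 5.515 m
Total head H = z + h_f = 43.4 + 5.515 = 48.92 m
P_hyd = ρgQH = 821.0·9.81·0.295·48.92 = 116.2 kW
P_shaft = P_hyd/η = 116.2/0.67 = 173.5 kW

P_shaft ≈ 173 kW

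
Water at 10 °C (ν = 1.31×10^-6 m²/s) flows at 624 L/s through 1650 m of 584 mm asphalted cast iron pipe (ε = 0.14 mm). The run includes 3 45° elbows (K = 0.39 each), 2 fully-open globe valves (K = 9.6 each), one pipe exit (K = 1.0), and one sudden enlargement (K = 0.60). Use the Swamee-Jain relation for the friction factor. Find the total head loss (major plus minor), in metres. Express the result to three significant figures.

V = 4Q/(πD²) = 2.330 m/s; V²/2g = 0.2766 m
Re = 1.04×10^6, ε/D = 2.40×10^-4 → f = 0.01516 (Swamee-Jain)
Major: h_f = f(L/D)·V²/2g = 0.01516·2825·0.2766 = 11.85 m
Minor: ΣK = 22.0; h_m = ΣK·V²/2g = 6.077 m
Total H_L = 11.85 + 6.077 = 17.92 m

H_L ≈ 17.9 m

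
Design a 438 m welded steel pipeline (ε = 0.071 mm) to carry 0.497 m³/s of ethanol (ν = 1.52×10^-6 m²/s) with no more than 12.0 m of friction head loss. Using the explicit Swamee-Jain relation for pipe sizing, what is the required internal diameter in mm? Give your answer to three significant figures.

D ≈ 409 mm

Swamee-Jain (Type III): D = 0.66·[ε^1.25·(LQ²/(gh_f))^4.75 + ν·Q^9.4·(L/(gh_f))^5.2]^0.04
LQ²/(gh_f) = 0.9190; L/(gh_f) = 3.721
Term 1 = ε^1.25·(…)^4.75 = 4.36×10^-6; Term 2 = ν·Q^9.4·(…)^5.2 = 1.97×10^-6
D = 0.66·(4.36×10^-6 + 1.97×10^-6)^0.04 = 0.4089 m = 409 mm
Check: V = 3.78 m/s, Re = 1.02×10^6, f = 0.01446, h_f = 11.3 m ≈ 12.0 m ✓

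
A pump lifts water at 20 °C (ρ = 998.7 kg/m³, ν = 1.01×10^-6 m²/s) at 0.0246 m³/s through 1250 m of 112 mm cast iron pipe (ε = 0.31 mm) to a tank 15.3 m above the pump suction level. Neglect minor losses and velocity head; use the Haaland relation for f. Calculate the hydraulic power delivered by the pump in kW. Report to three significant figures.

V = 4Q/(πD²) = 2.497 m/s; Re = 2.77×10^5; ε/D = 0.00277; f = 0.02610
h_f = f(L/D)V²/2g = 92.55 m
Total head H = z + h_f = 15.3 + 92.55 = 107.8 m
P_hyd = ρgQH = 998.7·9.81·0.0246·107.8 = 25.99 kW

P_hyd ≈ 26.0 kW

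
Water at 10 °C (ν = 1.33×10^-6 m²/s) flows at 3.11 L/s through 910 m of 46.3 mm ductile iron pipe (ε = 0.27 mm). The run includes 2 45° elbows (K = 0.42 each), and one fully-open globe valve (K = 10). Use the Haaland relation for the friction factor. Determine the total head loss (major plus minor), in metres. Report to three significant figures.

H_L ≈ 115 m

V = 4Q/(πD²) = 1.847 m/s; V²/2g = 0.1739 m
Re = 6.43×10^4, ε/D = 0.00583 → f = 0.03308 (Haaland)
Major: h_f = f(L/D)·V²/2g = 0.03308·19654·0.1739 = 113.1 m
Minor: ΣK = 10.8; h_m = ΣK·V²/2g = 1.885 m
Total H_L = 113.1 + 1.885 = 115.0 m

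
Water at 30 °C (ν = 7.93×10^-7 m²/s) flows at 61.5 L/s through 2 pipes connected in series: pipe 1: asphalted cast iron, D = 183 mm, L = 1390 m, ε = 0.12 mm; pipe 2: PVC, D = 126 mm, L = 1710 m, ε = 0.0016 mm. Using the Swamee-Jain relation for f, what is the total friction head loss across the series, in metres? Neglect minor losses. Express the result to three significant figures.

Pipe 1: V = 2.338 m/s, Re = 5.40×10^5, ε/D = 6.56×10^-4, f = 0.01863, h_1 = f(L/D)V²/2g = 39.43 m
Pipe 2: V = 4.932 m/s, Re = 7.84×10^5, ε/D = 1.27×10^-5, f = 0.01237, h_2 = f(L/D)V²/2g = 208.1 m
Series → Q common, losses add: H = Σh = 247.5 m

H ≈ 248 m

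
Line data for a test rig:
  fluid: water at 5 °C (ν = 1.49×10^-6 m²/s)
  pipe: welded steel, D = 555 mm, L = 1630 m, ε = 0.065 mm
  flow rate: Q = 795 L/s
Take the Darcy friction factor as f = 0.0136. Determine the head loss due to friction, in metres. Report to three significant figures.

h_f ≈ 22.0 m

V = 4Q/(πD²) = 4·0.795/(π·0.555²) = 3.286 m/s
h_f = f(L/D)V²/(2g) = 0.01360·(1630/0.555)·3.286²/(2·9.81) = 21.98 m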